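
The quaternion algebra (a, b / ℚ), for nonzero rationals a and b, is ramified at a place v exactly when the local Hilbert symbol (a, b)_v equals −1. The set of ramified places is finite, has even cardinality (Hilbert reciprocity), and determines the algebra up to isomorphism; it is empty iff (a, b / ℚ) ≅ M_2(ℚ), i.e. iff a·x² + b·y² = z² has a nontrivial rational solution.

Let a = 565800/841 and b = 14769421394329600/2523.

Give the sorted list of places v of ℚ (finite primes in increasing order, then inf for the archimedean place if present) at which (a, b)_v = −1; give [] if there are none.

Mod squares: a ≡ 5658, b ≡ 121647. Check v ∈ {∞, 2, 3, 5, 23, 29, 41, 43}.
v=29: a=29^-2·(≡10), b=29^-2·(≡12) mod 29; (10|29)=-1, (12|29)=-1; (−1)^{-2·-2·14}·(-1)^-2·(-1)^-2 = +1.
v=∞: 5658 > 0 and 121647 > 0  ⇒  (a,b)_∞ = +1.
v=23: a=23^1·(≡1), b=23^3·(≡7) mod 23; (1|23)=+1, (7|23)=-1; (−1)^{1·3·11}·(+1)^3·(-1)^1 = +1.
v=43: a=43^0·(≡11), b=43^1·(≡39) mod 43; (11|43)=+1, (39|43)=-1; (−1)^{0·1·21}·(+1)^1·(-1)^0 = +1.
v=41: a=41^1·(≡7), b=41^3·(≡17) mod 41; (7|41)=-1, (17|41)=-1; (−1)^{1·3·20}·(-1)^3·(-1)^1 = +1.
v=2: v_2(a)=3, v_2(b)=14; units ≡ 5, 7 (mod 8); ε·ε+αω+βω = 0·1+3·0+14·1 ≡ 0  ⇒  (a,b)_2 = +1.
v=3: a=3^1·(≡2), b=3^-1·(≡1) mod 3; (2|3)=-1, (1|3)=+1; (−1)^{1·-1·1}·(-1)^-1·(+1)^1 = +1.
v=5: a=5^2·(≡2), b=5^2·(≡3) mod 5; (2|5)=-1, (3|5)=-1; (−1)^{2·2·2}·(-1)^2·(-1)^2 = +1.
Every local symbol is +1, so the conic 5658·x² + 121647·y² = z² has ℚ_v-points for all v and hence a ℚ-point; (a, b / ℚ) ≅ M_2(ℚ).

[]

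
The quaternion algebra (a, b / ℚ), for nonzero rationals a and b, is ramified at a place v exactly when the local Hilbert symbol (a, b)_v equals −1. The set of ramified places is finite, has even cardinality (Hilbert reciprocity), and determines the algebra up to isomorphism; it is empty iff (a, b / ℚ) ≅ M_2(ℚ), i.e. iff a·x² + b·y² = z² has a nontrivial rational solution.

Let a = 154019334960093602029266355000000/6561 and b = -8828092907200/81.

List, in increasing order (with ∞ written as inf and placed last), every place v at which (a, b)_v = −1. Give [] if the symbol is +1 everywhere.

Mod squares: a ≡ 5059195, b ≡ -3282307. Check v ∈ {∞, 2, 3, 5, 7, 19, 23, 29, 37, 41}.
v=19: a=19^2·(≡3), b=19^1·(≡2) mod 19; (3|19)=-1, (2|19)=-1; (−1)^{2·1·9}·(-1)^1·(-1)^2 = -1.
v=23: a=23^3·(≡4), b=23^1·(≡13) mod 23; (4|23)=+1, (13|23)=+1; (−1)^{3·1·11}·(+1)^1·(+1)^3 = -1.
v=7: a=7^2·(≡4), b=7^1·(≡1) mod 7; (4|7)=+1, (1|7)=+1; (−1)^{2·1·3}·(+1)^1·(+1)^2 = +1.
v=29: a=29^3·(≡28), b=29^1·(≡13) mod 29; (28|29)=+1, (13|29)=+1; (−1)^{3·1·14}·(+1)^1·(+1)^3 = +1.
v=5: a=5^7·(≡4), b=5^2·(≡2) mod 5; (4|5)=+1, (2|5)=-1; (−1)^{7·2·2}·(+1)^2·(-1)^7 = -1.
v=41: a=41^5·(≡13), b=41^2·(≡11) mod 41; (13|41)=-1, (11|41)=-1; (−1)^{5·2·20}·(-1)^2·(-1)^5 = -1.
v=2: v_2(a)=6, v_2(b)=6; units ≡ 3, 5 (mod 8); ε·ε+αω+βω = 1·0+6·1+6·1 ≡ 0  ⇒  (a,b)_2 = +1.
v=3: a=3^-8·(≡1), b=3^-4·(≡2) mod 3; (1|3)=+1, (2|3)=-1; (−1)^{-8·-4·1}·(+1)^-4·(-1)^-8 = +1.
v=37: a=37^3·(≡22), b=37^1·(≡2) mod 37; (22|37)=-1, (2|37)=-1; (−1)^{3·1·18}·(-1)^1·(-1)^3 = +1.
v=∞: 5059195 > 0 and -3282307 < 0  ⇒  (a,b)_∞ = +1.
|Ram(5059195, -3282307)| = 4, even; anisotropic at {5, 19, 23, 41}.

[5, 19, 23, 41]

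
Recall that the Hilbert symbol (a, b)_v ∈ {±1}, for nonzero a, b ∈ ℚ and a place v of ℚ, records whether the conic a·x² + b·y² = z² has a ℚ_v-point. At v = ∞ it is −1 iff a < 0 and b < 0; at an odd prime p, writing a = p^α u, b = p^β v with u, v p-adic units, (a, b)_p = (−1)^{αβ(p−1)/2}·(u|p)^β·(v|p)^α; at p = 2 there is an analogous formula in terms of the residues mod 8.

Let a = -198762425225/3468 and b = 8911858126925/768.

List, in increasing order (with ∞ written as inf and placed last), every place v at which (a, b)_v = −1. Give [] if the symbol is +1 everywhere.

[13, 19]

(a, b) ≡ (-17043, 1311) mod (ℚ^×)²; places V = {2, 3, 5, 7, 13, 17, 19, 23, ∞}.
(a,b)_5: α=2, u≡2; β=2, v≡4 (mod 5); (2|5)=-1, (4|5)=+1; sign (−1)^0·-1^2·+1^2 = +1.
(a,b)_7: α=2, u≡4; β=0, v≡1 (mod 7); (4|7)=+1, (1|7)=+1; sign (−1)^0·+1^0·+1^2 = +1.
(a,b)_∞: sgn(-17043)=−, sgn(1311)=+, so +1.
(a,b)_2: α=-2, β=-8; u≡5, v≡7 (mod 8); ε(u)ε(v)=0·1, αω(v)=-2·0, βω(u)=-8·1; sum ≡ 0  ⇒  +1.
(a,b)_19: α=1, u≡18; β=1, v≡10 (mod 19); (18|19)=-1, (10|19)=-1; sign (−1)^1·-1^1·-1^1 = -1.
(a,b)_17: α=-2, u≡4; β=0, v≡15 (mod 17); (4|17)=+1, (15|17)=+1; sign (−1)^0·+1^0·+1^-2 = +1.
(a,b)_3: α=-1, u≡1; β=-1, v≡2 (mod 3); (1|3)=+1, (2|3)=-1; sign (−1)^1·+1^-1·-1^-1 = +1.
(a,b)_13: α=5, u≡8; β=8, v≡5 (mod 13); (8|13)=-1, (5|13)=-1; sign (−1)^0·-1^8·-1^5 = -1.
(a,b)_23: α=1, u≡13; β=1, v≡11 (mod 23); (13|23)=+1, (11|23)=-1; sign (−1)^1·+1^1·-1^1 = +1.
Ram(-17043, 1311) = {13, 19}; no ℚ_13-point on the conic.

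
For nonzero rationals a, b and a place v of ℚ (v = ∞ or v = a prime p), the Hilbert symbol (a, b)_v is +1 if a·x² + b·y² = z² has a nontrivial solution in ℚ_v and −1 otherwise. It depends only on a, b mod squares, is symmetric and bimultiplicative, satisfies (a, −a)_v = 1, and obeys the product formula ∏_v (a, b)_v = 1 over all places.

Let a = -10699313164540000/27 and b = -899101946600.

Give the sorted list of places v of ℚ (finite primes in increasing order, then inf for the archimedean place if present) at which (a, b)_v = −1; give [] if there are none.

Mod squares: a ≡ -91789698, b ≡ -257114. Check v ∈ {∞, 2, 3, 5, 7, 11, 13, 17, 29, 31}.
v=3: a=3^-3·(≡2), b=3^0·(≡1) mod 3; (2|3)=-1, (1|3)=+1; (−1)^{-3·0·1}·(-1)^0·(+1)^-3 = +1.
v=17: a=17^3·(≡14), b=17^2·(≡7) mod 17; (14|17)=-1, (7|17)=-1; (−1)^{3·2·8}·(-1)^2·(-1)^3 = -1.
v=5: a=5^4·(≡3), b=5^2·(≡1) mod 5; (3|5)=-1, (1|5)=+1; (−1)^{4·2·2}·(-1)^2·(+1)^4 = +1.
v=7: a=7^1·(≡3), b=7^0·(≡3) mod 7; (3|7)=-1, (3|7)=-1; (−1)^{1·0·3}·(-1)^0·(-1)^1 = -1.
v=∞: -91789698 < 0 and -257114 < 0  ⇒  (a,b)_∞ = -1.
v=29: a=29^1·(≡19), b=29^1·(≡2) mod 29; (19|29)=-1, (2|29)=-1; (−1)^{1·1·14}·(-1)^1·(-1)^1 = +1.
v=11: a=11^3·(≡1), b=11^3·(≡3) mod 11; (1|11)=+1, (3|11)=+1; (−1)^{3·3·5}·(+1)^3·(+1)^3 = -1.
v=2: v_2(a)=5, v_2(b)=3; units ≡ 7, 3 (mod 8); ε·ε+αω+βω = 1·1+5·1+3·0 ≡ 0  ⇒  (a,b)_2 = +1.
v=31: a=31^1·(≡5), b=31^1·(≡5) mod 31; (5|31)=+1, (5|31)=+1; (−1)^{1·1·15}·(+1)^1·(+1)^1 = -1.
v=13: a=13^1·(≡4), b=13^1·(≡6) mod 13; (4|13)=+1, (6|13)=-1; (−1)^{1·1·6}·(+1)^1·(-1)^1 = -1.
|Ram(-91789698, -257114)| = 6, even; anisotropic at {7, 11, 13, 17, 31, ∞}.

[7, 11, 13, 17, 31, inf]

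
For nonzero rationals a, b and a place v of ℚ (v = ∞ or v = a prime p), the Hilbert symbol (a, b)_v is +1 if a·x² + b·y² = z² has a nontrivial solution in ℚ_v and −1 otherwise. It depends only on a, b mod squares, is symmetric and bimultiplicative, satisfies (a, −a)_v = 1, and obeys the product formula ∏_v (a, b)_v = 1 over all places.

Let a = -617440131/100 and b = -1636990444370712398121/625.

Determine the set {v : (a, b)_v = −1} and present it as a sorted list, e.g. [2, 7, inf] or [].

(a, b) ≡ (-11571, -127281) mod (ℚ^×)²; places V = {2, 3, 5, 7, 11, 19, 29, ∞}.
(a,b)_3: α=3, u≡1; β=11, v≡2 (mod 3); (1|3)=+1, (2|3)=-1; sign (−1)^1·+1^11·-1^3 = +1.
(a,b)_19: α=1, u≡2; β=3, v≡2 (mod 19); (2|19)=-1, (2|19)=-1; sign (−1)^1·-1^3·-1^1 = -1.
(a,b)_29: α=1, u≡5; β=3, v≡2 (mod 29); (5|29)=+1, (2|29)=-1; sign (−1)^0·+1^3·-1^1 = -1.
(a,b)_7: α=3, u≡5; β=3, v≡5 (mod 7); (5|7)=-1, (5|7)=-1; sign (−1)^1·-1^3·-1^3 = -1.
(a,b)_2: α=-2, β=0; u≡5, v≡7 (mod 8); ε(u)ε(v)=0·1, αω(v)=-2·0, βω(u)=0·1; sum ≡ 0  ⇒  +1.
(a,b)_11: α=2, u≡1; β=5, v≡3 (mod 11); (1|11)=+1, (3|11)=+1; sign (−1)^0·+1^5·+1^2 = +1.
(a,b)_5: α=-2, u≡1; β=-4, v≡4 (mod 5); (1|5)=+1, (4|5)=+1; sign (−1)^0·+1^-4·+1^-2 = +1.
(a,b)_∞: sgn(-11571)=−, sgn(-127281)=−, so -1.
(-11571, -127281 / ℚ) ramifies at {7, 19, 29, ∞}: a division algebra.

[7, 19, 29, inf]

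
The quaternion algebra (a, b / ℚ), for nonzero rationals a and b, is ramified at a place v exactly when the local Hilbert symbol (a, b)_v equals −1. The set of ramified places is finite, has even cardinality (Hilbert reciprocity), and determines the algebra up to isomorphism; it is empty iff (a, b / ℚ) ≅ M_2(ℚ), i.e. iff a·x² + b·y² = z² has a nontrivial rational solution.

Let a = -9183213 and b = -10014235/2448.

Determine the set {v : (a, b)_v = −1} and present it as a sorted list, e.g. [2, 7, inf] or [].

(a, b) ≡ (-12597, -124355) mod (ℚ^×)²; places V = {2, 3, 5, 7, 11, 13, 17, 19, 37, ∞}.
(a,b)_11: α=0, u≡5; β=1, v≡5 (mod 11); (5|11)=+1, (5|11)=+1; sign (−1)^0·+1^1·+1^0 = +1.
(a,b)_3: α=7, u≡1; β=-2, v≡1 (mod 3); (1|3)=+1, (1|3)=+1; sign (−1)^0·+1^-2·+1^7 = +1.
(a,b)_∞: sgn(-12597)=−, sgn(-124355)=−, so -1.
(a,b)_5: α=0, u≡2; β=1, v≡1 (mod 5); (2|5)=-1, (1|5)=+1; sign (−1)^0·-1^1·+1^0 = -1.
(a,b)_17: α=1, u≡3; β=-1, v≡5 (mod 17); (3|17)=-1, (5|17)=-1; sign (−1)^0·-1^-1·-1^1 = +1.
(a,b)_2: α=0, β=-4; u≡3, v≡5 (mod 8); ε(u)ε(v)=1·0, αω(v)=0·1, βω(u)=-4·1; sum ≡ 0  ⇒  +1.
(a,b)_19: α=1, u≡14; β=1, v≡8 (mod 19); (14|19)=-1, (8|19)=-1; sign (−1)^1·-1^1·-1^1 = -1.
(a,b)_37: α=0, u≡2; β=2, v≡8 (mod 37); (2|37)=-1, (8|37)=-1; sign (−1)^0·-1^2·-1^0 = +1.
(a,b)_7: α=0, u≡3; β=1, v≡4 (mod 7); (3|7)=-1, (4|7)=+1; sign (−1)^0·-1^1·+1^0 = -1.
(a,b)_13: α=1, u≡6; β=0, v≡4 (mod 13); (6|13)=-1, (4|13)=+1; sign (−1)^0·-1^0·+1^1 = +1.
(-12597, -124355 / ℚ) ramifies at {5, 7, 19, ∞}: a division algebra.

[5, 7, 19, inf]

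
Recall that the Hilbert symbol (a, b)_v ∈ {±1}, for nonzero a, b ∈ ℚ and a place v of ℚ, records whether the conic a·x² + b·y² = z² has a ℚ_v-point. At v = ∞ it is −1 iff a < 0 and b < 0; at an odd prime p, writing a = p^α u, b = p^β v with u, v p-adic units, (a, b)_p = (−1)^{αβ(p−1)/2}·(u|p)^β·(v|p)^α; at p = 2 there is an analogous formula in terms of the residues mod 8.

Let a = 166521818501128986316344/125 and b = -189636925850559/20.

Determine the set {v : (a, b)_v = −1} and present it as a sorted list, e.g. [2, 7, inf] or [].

[2, 23]

(a, b) ≡ (129030, -3795) mod (ℚ^×)²; places V = {2, 3, 5, 7, 11, 17, 23, ∞}.
(a,b)_17: α=3, u≡4; β=2, v≡13 (mod 17); (4|17)=+1, (13|17)=+1; sign (−1)^0·+1^2·+1^3 = +1.
(a,b)_23: α=1, u≡14; β=1, v≡14 (mod 23); (14|23)=-1, (14|23)=-1; sign (−1)^1·-1^1·-1^1 = -1.
(a,b)_7: α=2, u≡6; β=0, v≡5 (mod 7); (6|7)=-1, (5|7)=-1; sign (−1)^0·-1^0·-1^2 = +1.
(a,b)_5: α=-3, u≡4; β=-1, v≡4 (mod 5); (4|5)=+1, (4|5)=+1; sign (−1)^0·+1^-1·+1^-3 = +1.
(a,b)_2: α=3, β=-2; u≡3, v≡5 (mod 8); ε(u)ε(v)=1·0, αω(v)=3·1, βω(u)=-2·1; sum ≡ 1  ⇒  -1.
(a,b)_3: α=13, u≡2; β=11, v≡1 (mod 3); (2|3)=-1, (1|3)=+1; sign (−1)^1·-1^11·+1^13 = +1.
(a,b)_∞: sgn(129030)=+, sgn(-3795)=−, so +1.
(a,b)_11: α=9, u≡9; β=5, v≡10 (mod 11); (9|11)=+1, (10|11)=-1; sign (−1)^1·+1^5·-1^9 = +1.
(129030, -3795 / ℚ) ramifies at {2, 23}: a division algebra.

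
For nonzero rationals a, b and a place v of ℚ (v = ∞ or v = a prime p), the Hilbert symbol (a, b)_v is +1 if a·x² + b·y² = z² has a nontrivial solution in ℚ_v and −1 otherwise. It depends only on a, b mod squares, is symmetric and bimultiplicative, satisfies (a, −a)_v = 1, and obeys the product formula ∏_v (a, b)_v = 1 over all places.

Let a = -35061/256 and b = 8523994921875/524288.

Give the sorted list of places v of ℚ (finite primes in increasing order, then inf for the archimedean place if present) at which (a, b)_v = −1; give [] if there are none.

(a, b) ≡ (-35061, 6) mod (ℚ^×)²; places V = {2, 3, 5, 13, 29, 31, ∞}.
(a,b)_13: α=1, u≡8; β=0, v≡11 (mod 13); (8|13)=-1, (11|13)=-1; sign (−1)^0·-1^0·-1^1 = -1.
(a,b)_3: α=1, u≡1; β=3, v≡2 (mod 3); (1|3)=+1, (2|3)=-1; sign (−1)^1·+1^3·-1^1 = +1.
(a,b)_29: α=1, u≡4; β=2, v≡6 (mod 29); (4|29)=+1, (6|29)=+1; sign (−1)^0·+1^2·+1^1 = +1.
(a,b)_31: α=1, u≡2; β=2, v≡6 (mod 31); (2|31)=+1, (6|31)=-1; sign (−1)^0·+1^2·-1^1 = -1.
(a,b)_5: α=0, u≡4; β=8, v≡4 (mod 5); (4|5)=+1, (4|5)=+1; sign (−1)^0·+1^8·+1^0 = +1.
(a,b)_∞: sgn(-35061)=−, sgn(6)=+, so +1.
(a,b)_2: α=-8, β=-19; u≡3, v≡3 (mod 8); ε(u)ε(v)=1·1, αω(v)=-8·1, βω(u)=-19·1; sum ≡ 0  ⇒  +1.
Ram(-35061, 6) = {13, 31}; no ℚ_13-point on the conic.

[13, 31]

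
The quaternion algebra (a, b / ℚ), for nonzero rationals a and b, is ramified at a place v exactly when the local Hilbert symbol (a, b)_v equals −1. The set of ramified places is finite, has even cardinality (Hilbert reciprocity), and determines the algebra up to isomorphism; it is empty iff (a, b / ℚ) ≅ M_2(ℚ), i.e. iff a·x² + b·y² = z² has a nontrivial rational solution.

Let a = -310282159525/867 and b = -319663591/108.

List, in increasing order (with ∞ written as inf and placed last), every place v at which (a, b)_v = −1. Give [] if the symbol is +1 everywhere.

[3, 19, 23, inf]

Mod squares: a ≡ -31863, b ≡ -1812837. Check v ∈ {∞, 2, 3, 5, 13, 17, 19, 23, 43, 47}.
v=2: v_2(a)=0, v_2(b)=-2; units ≡ 1, 3 (mod 8); ε·ε+αω+βω = 0·1+0·1+-2·0 ≡ 0  ⇒  (a,b)_2 = +1.
v=3: a=3^-1·(≡2), b=3^-3·(≡2) mod 3; (2|3)=-1, (2|3)=-1; (−1)^{-1·-3·1}·(-1)^-3·(-1)^-1 = -1.
v=19: a=19^1·(≡3), b=19^0·(≡8) mod 19; (3|19)=-1, (8|19)=-1; (−1)^{1·0·9}·(-1)^0·(-1)^1 = -1.
v=23: a=23^2·(≡15), b=23^3·(≡1) mod 23; (15|23)=-1, (1|23)=+1; (−1)^{2·3·11}·(-1)^3·(+1)^2 = -1.
v=17: a=17^-2·(≡7), b=17^0·(≡1) mod 17; (7|17)=-1, (1|17)=+1; (−1)^{-2·0·8}·(-1)^0·(+1)^-2 = +1.
v=∞: -31863 < 0 and -1812837 < 0  ⇒  (a,b)_∞ = -1.
v=47: a=47^2·(≡21), b=47^1·(≡18) mod 47; (21|47)=+1, (18|47)=+1; (−1)^{2·1·23}·(+1)^1·(+1)^2 = +1.
v=5: a=5^2·(≡2), b=5^0·(≡3) mod 5; (2|5)=-1, (3|5)=-1; (−1)^{2·0·2}·(-1)^0·(-1)^2 = +1.
v=43: a=43^1·(≡26), b=43^1·(≡36) mod 43; (26|43)=-1, (36|43)=+1; (−1)^{1·1·21}·(-1)^1·(+1)^1 = +1.
v=13: a=13^1·(≡2), b=13^1·(≡8) mod 13; (2|13)=-1, (8|13)=-1; (−1)^{1·1·6}·(-1)^1·(-1)^1 = +1.
Ram(-31863, -1812837) = {3, 19, 23, ∞}; no ℚ_3-point on the conic.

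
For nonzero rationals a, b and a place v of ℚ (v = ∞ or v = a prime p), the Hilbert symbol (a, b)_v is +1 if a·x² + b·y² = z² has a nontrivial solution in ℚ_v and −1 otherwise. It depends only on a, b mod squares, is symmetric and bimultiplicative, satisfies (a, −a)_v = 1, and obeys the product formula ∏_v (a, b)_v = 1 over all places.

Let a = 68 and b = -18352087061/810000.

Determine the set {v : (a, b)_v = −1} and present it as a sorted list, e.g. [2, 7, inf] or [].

Mod squares: a ≡ 17, b ≡ -2261. Check v ∈ {∞, 2, 3, 5, 7, 11, 17, 19, 37}.
v=17: a=17^1·(≡4), b=17^1·(≡11) mod 17; (4|17)=+1, (11|17)=-1; (−1)^{1·1·8}·(+1)^1·(-1)^1 = -1.
v=∞: 17 > 0 and -2261 < 0  ⇒  (a,b)_∞ = +1.
v=2: v_2(a)=2, v_2(b)=-4; units ≡ 1, 3 (mod 8); ε·ε+αω+βω = 0·1+2·1+-4·0 ≡ 0  ⇒  (a,b)_2 = +1.
v=5: a=5^0·(≡3), b=5^-4·(≡4) mod 5; (3|5)=-1, (4|5)=+1; (−1)^{0·-4·2}·(-1)^-4·(+1)^0 = +1.
v=37: a=37^0·(≡31), b=37^2·(≡9) mod 37; (31|37)=-1, (9|37)=+1; (−1)^{0·2·18}·(-1)^2·(+1)^0 = +1.
v=3: a=3^0·(≡2), b=3^-4·(≡1) mod 3; (2|3)=-1, (1|3)=+1; (−1)^{0·-4·1}·(-1)^-4·(+1)^0 = +1.
v=11: a=11^0·(≡2), b=11^2·(≡1) mod 11; (2|11)=-1, (1|11)=+1; (−1)^{0·2·5}·(-1)^2·(+1)^0 = +1.
v=19: a=19^0·(≡11), b=19^1·(≡3) mod 19; (11|19)=+1, (3|19)=-1; (−1)^{0·1·9}·(+1)^1·(-1)^0 = +1.
v=7: a=7^0·(≡5), b=7^3·(≡3) mod 7; (5|7)=-1, (3|7)=-1; (−1)^{0·3·3}·(-1)^3·(-1)^0 = -1.
Ram(17, -2261) = {7, 17}; no ℚ_7-point on the conic.

[7, 17]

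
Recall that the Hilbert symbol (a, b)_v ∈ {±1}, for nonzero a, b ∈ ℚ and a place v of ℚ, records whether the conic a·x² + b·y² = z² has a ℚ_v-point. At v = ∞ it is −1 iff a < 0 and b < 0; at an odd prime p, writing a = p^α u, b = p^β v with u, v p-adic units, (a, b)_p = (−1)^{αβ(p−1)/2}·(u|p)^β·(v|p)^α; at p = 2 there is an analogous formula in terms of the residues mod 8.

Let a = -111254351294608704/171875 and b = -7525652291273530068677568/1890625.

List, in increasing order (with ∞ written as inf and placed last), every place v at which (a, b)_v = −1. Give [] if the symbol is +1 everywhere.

[23, inf]

(a, b) ≡ (-231, -39767) mod (ℚ^×)²; places V = {2, 3, 5, 7, 11, 13, 19, 23, ∞}.
(a,b)_23: α=4, u≡5; β=5, v≡17 (mod 23); (5|23)=-1, (17|23)=-1; sign (−1)^0·-1^5·-1^4 = -1.
(a,b)_13: α=2, u≡4; β=3, v≡3 (mod 13); (4|13)=+1, (3|13)=+1; sign (−1)^0·+1^3·+1^2 = +1.
(a,b)_7: α=5, u≡2; β=7, v≡3 (mod 7); (2|7)=+1, (3|7)=-1; sign (−1)^1·+1^7·-1^5 = +1.
(a,b)_3: α=7, u≡1; β=12, v≡1 (mod 3); (1|3)=+1, (1|3)=+1; sign (−1)^0·+1^12·+1^7 = +1.
(a,b)_11: α=-1, u≡1; β=-2, v≡3 (mod 11); (1|11)=+1, (3|11)=+1; sign (−1)^0·+1^-2·+1^-1 = +1.
(a,b)_19: α=0, u≡17; β=1, v≡17 (mod 19); (17|19)=+1, (17|19)=+1; sign (−1)^0·+1^1·+1^0 = +1.
(a,b)_2: α=6, β=6; u≡1, v≡1 (mod 8); ε(u)ε(v)=0·0, αω(v)=6·0, βω(u)=6·0; sum ≡ 0  ⇒  +1.
(a,b)_5: α=-6, u≡1; β=-6, v≡2 (mod 5); (1|5)=+1, (2|5)=-1; sign (−1)^0·+1^-6·-1^-6 = +1.
(a,b)_∞: sgn(-231)=−, sgn(-39767)=−, so -1.
|Ram(-231, -39767)| = 2, even; anisotropic at {23, ∞}.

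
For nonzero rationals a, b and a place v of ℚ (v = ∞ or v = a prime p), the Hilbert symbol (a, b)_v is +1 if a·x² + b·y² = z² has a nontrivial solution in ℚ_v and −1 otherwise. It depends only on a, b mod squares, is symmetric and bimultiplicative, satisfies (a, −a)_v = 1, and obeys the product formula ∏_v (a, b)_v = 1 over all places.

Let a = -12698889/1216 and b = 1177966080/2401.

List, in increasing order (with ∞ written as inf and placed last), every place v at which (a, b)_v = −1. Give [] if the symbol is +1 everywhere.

(a, b) ≡ (-100491, 511270) mod (ℚ^×)²; places V = {2, 3, 5, 7, 19, 29, 41, 43, ∞}.
(a,b)_5: α=0, u≡1; β=1, v≡1 (mod 5); (1|5)=+1, (1|5)=+1; sign (−1)^0·+1^1·+1^0 = +1.
(a,b)_7: α=4, u≡2; β=-4, v≡4 (mod 7); (2|7)=+1, (4|7)=+1; sign (−1)^0·+1^-4·+1^4 = +1.
(a,b)_29: α=0, u≡25; β=1, v≡14 (mod 29); (25|29)=+1, (14|29)=-1; sign (−1)^0·+1^1·-1^0 = +1.
(a,b)_3: α=1, u≡1; β=2, v≡1 (mod 3); (1|3)=+1, (1|3)=+1; sign (−1)^0·+1^2·+1^1 = +1.
(a,b)_2: α=-6, β=9; u≡5, v≡3 (mod 8); ε(u)ε(v)=0·1, αω(v)=-6·1, βω(u)=9·1; sum ≡ 1  ⇒  -1.
(a,b)_43: α=1, u≡18; β=1, v≡32 (mod 43); (18|43)=-1, (32|43)=-1; sign (−1)^1·-1^1·-1^1 = -1.
(a,b)_19: α=-1, u≡12; β=0, v≡2 (mod 19); (12|19)=-1, (2|19)=-1; sign (−1)^0·-1^0·-1^-1 = -1.
(a,b)_41: α=1, u≡4; β=1, v≡11 (mod 41); (4|41)=+1, (11|41)=-1; sign (−1)^0·+1^1·-1^1 = -1.
(a,b)_∞: sgn(-100491)=−, sgn(511270)=+, so +1.
Ram(-100491, 511270) = {2, 19, 41, 43}; no ℚ_2-point on the conic.

[2, 19, 41, 43]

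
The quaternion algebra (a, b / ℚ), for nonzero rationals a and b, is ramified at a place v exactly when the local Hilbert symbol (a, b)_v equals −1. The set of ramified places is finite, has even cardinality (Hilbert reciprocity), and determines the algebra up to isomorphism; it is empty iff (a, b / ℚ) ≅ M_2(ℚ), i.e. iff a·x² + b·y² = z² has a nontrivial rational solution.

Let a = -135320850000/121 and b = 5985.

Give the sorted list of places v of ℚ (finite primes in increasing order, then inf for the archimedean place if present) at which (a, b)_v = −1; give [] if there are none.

[7, 19]

Mod squares: a ≡ -85, b ≡ 665. Check v ∈ {∞, 2, 3, 5, 7, 11, 17, 19}.
v=7: a=7^2·(≡5), b=7^1·(≡1) mod 7; (5|7)=-1, (1|7)=+1; (−1)^{2·1·3}·(-1)^1·(+1)^2 = -1.
v=3: a=3^2·(≡2), b=3^2·(≡2) mod 3; (2|3)=-1, (2|3)=-1; (−1)^{2·2·1}·(-1)^2·(-1)^2 = +1.
v=11: a=11^-2·(≡5), b=11^0·(≡1) mod 11; (5|11)=+1, (1|11)=+1; (−1)^{-2·0·5}·(+1)^0·(+1)^-2 = +1.
v=19: a=19^2·(≡18), b=19^1·(≡11) mod 19; (18|19)=-1, (11|19)=+1; (−1)^{2·1·9}·(-1)^1·(+1)^2 = -1.
v=∞: -85 < 0 and 665 > 0  ⇒  (a,b)_∞ = +1.
v=5: a=5^5·(≡3), b=5^1·(≡2) mod 5; (3|5)=-1, (2|5)=-1; (−1)^{5·1·2}·(-1)^1·(-1)^5 = +1.
v=17: a=17^1·(≡6), b=17^0·(≡1) mod 17; (6|17)=-1, (1|17)=+1; (−1)^{1·0·8}·(-1)^0·(+1)^1 = +1.
v=2: v_2(a)=4, v_2(b)=0; units ≡ 3, 1 (mod 8); ε·ε+αω+βω = 1·0+4·0+0·1 ≡ 0  ⇒  (a,b)_2 = +1.
(-85, 665 / ℚ) ramifies at {7, 19}: a division algebra.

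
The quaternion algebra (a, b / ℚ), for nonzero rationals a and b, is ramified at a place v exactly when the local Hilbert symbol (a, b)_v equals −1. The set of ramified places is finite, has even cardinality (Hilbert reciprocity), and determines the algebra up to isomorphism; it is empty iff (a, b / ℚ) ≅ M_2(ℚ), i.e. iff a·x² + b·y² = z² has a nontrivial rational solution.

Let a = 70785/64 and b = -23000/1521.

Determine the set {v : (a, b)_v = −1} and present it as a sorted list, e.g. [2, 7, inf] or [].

[5, 23]

Mod squares: a ≡ 65, b ≡ -230. Check v ∈ {∞, 2, 3, 5, 11, 13, 23}.
v=23: a=23^0·(≡11), b=23^1·(≡4) mod 23; (11|23)=-1, (4|23)=+1; (−1)^{0·1·11}·(-1)^1·(+1)^0 = -1.
v=3: a=3^2·(≡2), b=3^-2·(≡1) mod 3; (2|3)=-1, (1|3)=+1; (−1)^{2·-2·1}·(-1)^-2·(+1)^2 = +1.
v=5: a=5^1·(≡3), b=5^3·(≡1) mod 5; (3|5)=-1, (1|5)=+1; (−1)^{1·3·2}·(-1)^3·(+1)^1 = -1.
v=11: a=11^2·(≡10), b=11^0·(≡4) mod 11; (10|11)=-1, (4|11)=+1; (−1)^{2·0·5}·(-1)^0·(+1)^2 = +1.
v=13: a=13^1·(≡2), b=13^-2·(≡4) mod 13; (2|13)=-1, (4|13)=+1; (−1)^{1·-2·6}·(-1)^-2·(+1)^1 = +1.
v=∞: 65 > 0 and -230 < 0  ⇒  (a,b)_∞ = +1.
v=2: v_2(a)=-6, v_2(b)=3; units ≡ 1, 5 (mod 8); ε·ε+αω+βω = 0·0+-6·1+3·0 ≡ 0  ⇒  (a,b)_2 = +1.
|Ram(65, -230)| = 2, even; anisotropic at {5, 23}.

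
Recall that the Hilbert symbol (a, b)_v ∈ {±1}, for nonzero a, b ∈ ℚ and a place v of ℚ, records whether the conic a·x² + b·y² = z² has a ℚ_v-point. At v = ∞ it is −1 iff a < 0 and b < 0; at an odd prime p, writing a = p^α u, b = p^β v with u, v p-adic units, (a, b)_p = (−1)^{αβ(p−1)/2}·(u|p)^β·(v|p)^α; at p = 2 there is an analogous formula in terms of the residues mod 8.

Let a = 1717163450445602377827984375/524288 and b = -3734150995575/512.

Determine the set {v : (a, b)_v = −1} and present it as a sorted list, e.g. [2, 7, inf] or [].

[3, 11, 13, 19]

Mod squares: a ≡ 798, b ≡ -286. Check v ∈ {∞, 2, 3, 5, 7, 11, 13, 19}.
v=2: v_2(a)=-19, v_2(b)=-9; units ≡ 7, 1 (mod 8); ε·ε+αω+βω = 1·0+-19·0+-9·0 ≡ 0  ⇒  (a,b)_2 = +1.
v=3: a=3^17·(≡2), b=3^10·(≡2) mod 3; (2|3)=-1, (2|3)=-1; (−1)^{17·10·1}·(-1)^10·(-1)^17 = -1.
v=7: a=7^5·(≡1), b=7^2·(≡4) mod 7; (1|7)=+1, (4|7)=+1; (−1)^{5·2·3}·(+1)^2·(+1)^5 = +1.
v=13: a=13^2·(≡6), b=13^1·(≡10) mod 13; (6|13)=-1, (10|13)=+1; (−1)^{2·1·6}·(-1)^1·(+1)^2 = -1.
v=5: a=5^6·(≡2), b=5^2·(≡1) mod 5; (2|5)=-1, (1|5)=+1; (−1)^{6·2·2}·(-1)^2·(+1)^6 = +1.
v=∞: 798 > 0 and -286 < 0  ⇒  (a,b)_∞ = +1.
v=11: a=11^2·(≡8), b=11^1·(≡10) mod 11; (8|11)=-1, (10|11)=-1; (−1)^{2·1·5}·(-1)^1·(-1)^2 = -1.
v=19: a=19^5·(≡4), b=19^2·(≡15) mod 19; (4|19)=+1, (15|19)=-1; (−1)^{5·2·9}·(+1)^2·(-1)^5 = -1.
(798, -286 / ℚ) ramifies at {3, 11, 13, 19}: a division algebra.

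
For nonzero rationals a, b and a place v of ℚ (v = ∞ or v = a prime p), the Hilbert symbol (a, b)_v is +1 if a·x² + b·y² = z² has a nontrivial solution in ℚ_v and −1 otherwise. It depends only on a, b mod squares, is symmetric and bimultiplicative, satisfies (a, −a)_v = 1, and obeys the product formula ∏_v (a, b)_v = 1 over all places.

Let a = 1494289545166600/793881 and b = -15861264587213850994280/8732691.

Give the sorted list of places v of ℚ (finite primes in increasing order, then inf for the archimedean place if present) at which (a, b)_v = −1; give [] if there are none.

[11, 13, 17, 29]

Mod squares: a ≡ 754, b ≡ -1870. Check v ∈ {∞, 2, 3, 5, 7, 11, 13, 17, 29}.
v=17: a=17^2·(≡7), b=17^3·(≡15) mod 17; (7|17)=-1, (15|17)=+1; (−1)^{2·3·8}·(-1)^3·(+1)^2 = -1.
v=11: a=11^-2·(≡10), b=11^-3·(≡6) mod 11; (10|11)=-1, (6|11)=-1; (−1)^{-2·-3·5}·(-1)^-3·(-1)^-2 = -1.
v=29: a=29^1·(≡11), b=29^2·(≡12) mod 29; (11|29)=-1, (12|29)=-1; (−1)^{1·2·14}·(-1)^2·(-1)^1 = -1.
v=13: a=13^5·(≡8), b=13^8·(≡5) mod 13; (8|13)=-1, (5|13)=-1; (−1)^{5·8·6}·(-1)^8·(-1)^5 = -1.
v=2: v_2(a)=3, v_2(b)=3; units ≡ 1, 1 (mod 8); ε·ε+αω+βω = 0·0+3·0+3·0 ≡ 0  ⇒  (a,b)_2 = +1.
v=5: a=5^2·(≡4), b=5^1·(≡4) mod 5; (4|5)=+1, (4|5)=+1; (−1)^{2·1·2}·(+1)^1·(+1)^2 = +1.
v=7: a=7^4·(≡5), b=7^6·(≡6) mod 7; (5|7)=-1, (6|7)=-1; (−1)^{4·6·3}·(-1)^6·(-1)^4 = +1.
v=3: a=3^-8·(≡1), b=3^-8·(≡2) mod 3; (1|3)=+1, (2|3)=-1; (−1)^{-8·-8·1}·(+1)^-8·(-1)^-8 = +1.
v=∞: 754 > 0 and -1870 < 0  ⇒  (a,b)_∞ = +1.
Ram(754, -1870) = {11, 13, 17, 29}; no ℚ_11-point on the conic.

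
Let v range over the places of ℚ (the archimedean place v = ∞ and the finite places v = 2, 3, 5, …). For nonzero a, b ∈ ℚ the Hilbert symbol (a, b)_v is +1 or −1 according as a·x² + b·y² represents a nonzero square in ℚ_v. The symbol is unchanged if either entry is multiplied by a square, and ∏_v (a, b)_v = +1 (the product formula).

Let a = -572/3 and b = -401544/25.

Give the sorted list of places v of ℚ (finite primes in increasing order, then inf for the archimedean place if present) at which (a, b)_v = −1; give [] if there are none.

[11, inf]

Mod squares: a ≡ -429, b ≡ -66. Check v ∈ {∞, 2, 3, 5, 11, 13}.
v=13: a=13^1·(≡7), b=13^2·(≡10) mod 13; (7|13)=-1, (10|13)=+1; (−1)^{1·2·6}·(-1)^2·(+1)^1 = +1.
v=5: a=5^0·(≡1), b=5^-2·(≡1) mod 5; (1|5)=+1, (1|5)=+1; (−1)^{0·-2·2}·(+1)^-2·(+1)^0 = +1.
v=2: v_2(a)=2, v_2(b)=3; units ≡ 3, 7 (mod 8); ε·ε+αω+βω = 1·1+2·0+3·1 ≡ 0  ⇒  (a,b)_2 = +1.
v=11: a=11^1·(≡1), b=11^1·(≡9) mod 11; (1|11)=+1, (9|11)=+1; (−1)^{1·1·5}·(+1)^1·(+1)^1 = -1.
v=3: a=3^-1·(≡1), b=3^3·(≡2) mod 3; (1|3)=+1, (2|3)=-1; (−1)^{-1·3·1}·(+1)^3·(-1)^-1 = +1.
v=∞: -429 < 0 and -66 < 0  ⇒  (a,b)_∞ = -1.
Ram(-429, -66) = {11, ∞}; no ℚ_11-point on the conic.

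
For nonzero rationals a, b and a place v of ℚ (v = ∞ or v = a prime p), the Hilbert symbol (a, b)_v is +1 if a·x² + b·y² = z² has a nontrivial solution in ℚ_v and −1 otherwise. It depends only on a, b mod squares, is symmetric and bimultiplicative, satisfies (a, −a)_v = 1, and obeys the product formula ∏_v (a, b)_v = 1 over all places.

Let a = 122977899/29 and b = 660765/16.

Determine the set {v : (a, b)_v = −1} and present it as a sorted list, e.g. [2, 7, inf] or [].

[3, 11, 31, 37]

Mod squares: a ≡ 1097679, b ≡ 13485. Check v ∈ {∞, 2, 3, 5, 7, 11, 19, 29, 31, 37}.
v=29: a=29^-1·(≡6), b=29^1·(≡23) mod 29; (6|29)=+1, (23|29)=+1; (−1)^{-1·1·14}·(+1)^1·(+1)^-1 = +1.
v=31: a=31^1·(≡5), b=31^1·(≡5) mod 31; (5|31)=+1, (5|31)=+1; (−1)^{1·1·15}·(+1)^1·(+1)^1 = -1.
v=7: a=7^0·(≡2), b=7^2·(≡5) mod 7; (2|7)=+1, (5|7)=-1; (−1)^{0·2·3}·(+1)^2·(-1)^0 = +1.
v=2: v_2(a)=0, v_2(b)=-4; units ≡ 7, 5 (mod 8); ε·ε+αω+βω = 1·0+0·1+-4·0 ≡ 0  ⇒  (a,b)_2 = +1.
v=5: a=5^0·(≡1), b=5^1·(≡3) mod 5; (1|5)=+1, (3|5)=-1; (−1)^{0·1·2}·(+1)^1·(-1)^0 = +1.
v=37: a=37^1·(≡21), b=37^0·(≡22) mod 37; (21|37)=+1, (22|37)=-1; (−1)^{1·0·18}·(+1)^0·(-1)^1 = -1.
v=11: a=11^1·(≡2), b=11^0·(≡10) mod 11; (2|11)=-1, (10|11)=-1; (−1)^{1·0·5}·(-1)^0·(-1)^1 = -1.
v=∞: 1097679 > 0 and 13485 > 0  ⇒  (a,b)_∞ = +1.
v=19: a=19^2·(≡16), b=19^0·(≡12) mod 19; (16|19)=+1, (12|19)=-1; (−1)^{2·0·9}·(+1)^0·(-1)^2 = +1.
v=3: a=3^3·(≡1), b=3^1·(≡1) mod 3; (1|3)=+1, (1|3)=+1; (−1)^{3·1·1}·(+1)^1·(+1)^3 = -1.
|Ram(1097679, 13485)| = 4, even; anisotropic at {3, 11, 31, 37}.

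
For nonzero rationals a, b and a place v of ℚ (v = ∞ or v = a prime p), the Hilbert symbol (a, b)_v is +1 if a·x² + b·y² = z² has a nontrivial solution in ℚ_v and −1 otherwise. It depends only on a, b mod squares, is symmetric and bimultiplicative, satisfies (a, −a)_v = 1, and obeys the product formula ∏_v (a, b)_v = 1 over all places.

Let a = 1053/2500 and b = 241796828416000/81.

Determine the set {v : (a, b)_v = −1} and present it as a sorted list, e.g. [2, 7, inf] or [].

Mod squares: a ≡ 13, b ≡ 461890. Check v ∈ {∞, 2, 3, 5, 11, 13, 17, 19}.
v=19: a=19^0·(≡18), b=19^1·(≡6) mod 19; (18|19)=-1, (6|19)=+1; (−1)^{0·1·9}·(-1)^1·(+1)^0 = -1.
v=11: a=11^0·(≡10), b=11^3·(≡9) mod 11; (10|11)=-1, (9|11)=+1; (−1)^{0·3·5}·(-1)^3·(+1)^0 = -1.
v=3: a=3^4·(≡1), b=3^-4·(≡1) mod 3; (1|3)=+1, (1|3)=+1; (−1)^{4·-4·1}·(+1)^-4·(+1)^4 = +1.
v=13: a=13^1·(≡4), b=13^3·(≡4) mod 13; (4|13)=+1, (4|13)=+1; (−1)^{1·3·6}·(+1)^3·(+1)^1 = +1.
v=∞: 13 > 0 and 461890 > 0  ⇒  (a,b)_∞ = +1.
v=2: v_2(a)=-2, v_2(b)=11; units ≡ 5, 1 (mod 8); ε·ε+αω+βω = 0·0+-2·0+11·1 ≡ 1  ⇒  (a,b)_2 = -1.
v=17: a=17^0·(≡16), b=17^1·(≡13) mod 17; (16|17)=+1, (13|17)=+1; (−1)^{0·1·8}·(+1)^1·(+1)^0 = +1.
v=5: a=5^-4·(≡2), b=5^3·(≡3) mod 5; (2|5)=-1, (3|5)=-1; (−1)^{-4·3·2}·(-1)^3·(-1)^-4 = -1.
(13, 461890 / ℚ) ramifies at {2, 5, 11, 19}: a division algebra.

[2, 5, 11, 19]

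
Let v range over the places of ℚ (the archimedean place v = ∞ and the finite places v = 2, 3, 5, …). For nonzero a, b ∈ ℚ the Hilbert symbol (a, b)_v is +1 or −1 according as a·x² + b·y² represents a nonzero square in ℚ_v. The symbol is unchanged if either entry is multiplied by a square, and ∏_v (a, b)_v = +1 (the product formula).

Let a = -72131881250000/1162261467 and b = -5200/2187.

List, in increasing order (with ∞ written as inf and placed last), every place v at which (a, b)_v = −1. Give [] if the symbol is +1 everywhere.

Mod squares: a ≡ -286143, b ≡ -39. Check v ∈ {∞, 2, 3, 5, 11, 13, 23, 29}.
v=11: a=11^3·(≡7), b=11^0·(≡4) mod 11; (7|11)=-1, (4|11)=+1; (−1)^{3·0·5}·(-1)^0·(+1)^3 = +1.
v=29: a=29^1·(≡25), b=29^0·(≡21) mod 29; (25|29)=+1, (21|29)=-1; (−1)^{1·0·14}·(+1)^0·(-1)^1 = -1.
v=13: a=13^1·(≡6), b=13^1·(≡1) mod 13; (6|13)=-1, (1|13)=+1; (−1)^{1·1·6}·(-1)^1·(+1)^1 = -1.
v=3: a=3^-19·(≡1), b=3^-7·(≡2) mod 3; (1|3)=+1, (2|3)=-1; (−1)^{-19·-7·1}·(+1)^-7·(-1)^-19 = +1.
v=5: a=5^8·(≡2), b=5^2·(≡1) mod 5; (2|5)=-1, (1|5)=+1; (−1)^{8·2·2}·(-1)^2·(+1)^8 = +1.
v=∞: -286143 < 0 and -39 < 0  ⇒  (a,b)_∞ = -1.
v=2: v_2(a)=4, v_2(b)=4; units ≡ 1, 1 (mod 8); ε·ε+αω+βω = 0·0+4·0+4·0 ≡ 0  ⇒  (a,b)_2 = +1.
v=23: a=23^1·(≡2), b=23^0·(≡22) mod 23; (2|23)=+1, (22|23)=-1; (−1)^{1·0·11}·(+1)^0·(-1)^1 = -1.
(-286143, -39 / ℚ) ramifies at {13, 23, 29, ∞}: a division algebra.

[13, 23, 29, inf]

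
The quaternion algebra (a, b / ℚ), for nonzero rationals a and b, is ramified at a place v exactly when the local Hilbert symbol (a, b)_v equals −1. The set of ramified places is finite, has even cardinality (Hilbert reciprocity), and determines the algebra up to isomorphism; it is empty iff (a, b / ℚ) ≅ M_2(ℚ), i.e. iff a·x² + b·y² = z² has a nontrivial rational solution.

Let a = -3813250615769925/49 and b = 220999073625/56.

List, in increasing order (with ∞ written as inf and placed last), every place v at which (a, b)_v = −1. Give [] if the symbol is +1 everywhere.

(a, b) ≡ (-253, 23870) mod (ℚ^×)²; places V = {2, 3, 5, 7, 11, 23, 31, ∞}.
(a,b)_∞: sgn(-253)=−, sgn(23870)=+, so +1.
(a,b)_2: α=0, β=-3; u≡3, v≡7 (mod 8); ε(u)ε(v)=1·1, αω(v)=0·0, βω(u)=-3·1; sum ≡ 0  ⇒  +1.
(a,b)_11: α=5, u≡8; β=3, v≡1 (mod 11); (8|11)=-1, (1|11)=+1; sign (−1)^1·-1^3·+1^5 = +1.
(a,b)_31: α=2, u≡12; β=1, v≡23 (mod 31); (12|31)=-1, (23|31)=-1; sign (−1)^0·-1^1·-1^2 = -1.
(a,b)_23: α=3, u≡16; β=2, v≡11 (mod 23); (16|23)=+1, (11|23)=-1; sign (−1)^0·+1^2·-1^3 = -1.
(a,b)_5: α=2, u≡2; β=3, v≡4 (mod 5); (2|5)=-1, (4|5)=+1; sign (−1)^0·-1^3·+1^2 = -1.
(a,b)_3: α=4, u≡2; β=4, v≡2 (mod 3); (2|3)=-1, (2|3)=-1; sign (−1)^0·-1^4·-1^4 = +1.
(a,b)_7: α=-2, u≡6; β=-1, v≡1 (mod 7); (6|7)=-1, (1|7)=+1; sign (−1)^0·-1^-1·+1^-2 = -1.
|Ram(-253, 23870)| = 4, even; anisotropic at {5, 7, 23, 31}.

[5, 7, 23, 31]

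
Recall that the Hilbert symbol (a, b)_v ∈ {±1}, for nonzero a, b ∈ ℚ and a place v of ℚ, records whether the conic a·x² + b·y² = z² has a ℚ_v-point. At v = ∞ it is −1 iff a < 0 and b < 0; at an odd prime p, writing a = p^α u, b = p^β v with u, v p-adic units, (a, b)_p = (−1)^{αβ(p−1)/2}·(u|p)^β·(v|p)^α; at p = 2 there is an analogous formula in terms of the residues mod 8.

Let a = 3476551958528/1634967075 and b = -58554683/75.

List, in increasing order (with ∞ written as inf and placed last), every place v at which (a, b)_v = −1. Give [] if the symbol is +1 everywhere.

(a, b) ≡ (4551, -1451769) mod (ℚ^×)²; places V = {2, 3, 5, 7, 11, 17, 23, 29, 37, 41, ∞}.
(a,b)_5: α=-2, u≡1; β=-2, v≡4 (mod 5); (1|5)=+1, (4|5)=+1; sign (−1)^0·+1^-2·+1^-2 = +1.
(a,b)_11: α=2, u≡10; β=3, v≡2 (mod 11); (10|11)=-1, (2|11)=-1; sign (−1)^0·-1^3·-1^2 = -1.
(a,b)_23: α=-2, u≡20; β=0, v≡20 (mod 23); (20|23)=-1, (20|23)=-1; sign (−1)^0·-1^0·-1^-2 = +1.
(a,b)_29: α=-2, u≡3; β=1, v≡5 (mod 29); (3|29)=-1, (5|29)=+1; sign (−1)^0·-1^1·+1^-2 = -1.
(a,b)_∞: sgn(4551)=+, sgn(-1451769)=−, so +1.
(a,b)_41: α=1, u≡26; β=1, v≡19 (mod 41); (26|41)=-1, (19|41)=-1; sign (−1)^0·-1^1·-1^1 = +1.
(a,b)_2: α=16, β=0; u≡7, v≡7 (mod 8); ε(u)ε(v)=1·1, αω(v)=16·0, βω(u)=0·0; sum ≡ 1  ⇒  -1.
(a,b)_3: α=-1, u≡2; β=-1, v≡1 (mod 3); (2|3)=-1, (1|3)=+1; sign (−1)^1·-1^-1·+1^-1 = +1.
(a,b)_17: α=2, u≡3; β=0, v≡7 (mod 17); (3|17)=-1, (7|17)=-1; sign (−1)^0·-1^0·-1^2 = +1.
(a,b)_7: α=-2, u≡2; β=0, v≡6 (mod 7); (2|7)=+1, (6|7)=-1; sign (−1)^0·+1^0·-1^-2 = +1.
(a,b)_37: α=1, u≡12; β=1, v≡5 (mod 37); (12|37)=+1, (5|37)=-1; sign (−1)^0·+1^1·-1^1 = -1.
(4551, -1451769 / ℚ) ramifies at {2, 11, 29, 37}: a division algebra.

[2, 11, 29, 37]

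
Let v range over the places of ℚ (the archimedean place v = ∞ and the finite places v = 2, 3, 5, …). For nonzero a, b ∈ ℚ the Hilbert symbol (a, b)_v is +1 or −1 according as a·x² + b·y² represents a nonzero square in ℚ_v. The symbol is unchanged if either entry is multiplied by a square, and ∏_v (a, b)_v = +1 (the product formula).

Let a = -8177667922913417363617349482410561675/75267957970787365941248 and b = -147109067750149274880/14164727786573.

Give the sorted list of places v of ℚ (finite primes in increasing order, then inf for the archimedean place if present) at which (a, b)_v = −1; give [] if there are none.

[2, 3, 23, inf]

(a, b) ≡ (-69, -265) mod (ℚ^×)²; places V = {2, 3, 5, 7, 11, 13, 17, 19, 23, 41, 47, 53, ∞}.
(a,b)_47: α=2, u≡8; β=0, v≡4 (mod 47); (8|47)=+1, (4|47)=+1; sign (−1)^0·+1^0·+1^2 = +1.
(a,b)_2: α=-12, β=8; u≡3, v≡7 (mod 8); ε(u)ε(v)=1·1, αω(v)=-12·0, βω(u)=8·1; sum ≡ 1  ⇒  -1.
(a,b)_17: α=12, u≡13; β=8, v≡11 (mod 17); (13|17)=+1, (11|17)=-1; sign (−1)^0·+1^8·-1^12 = +1.
(a,b)_11: α=4, u≡6; β=2, v≡7 (mod 11); (6|11)=-1, (7|11)=-1; sign (−1)^0·-1^2·-1^4 = +1.
(a,b)_23: α=-3, u≡14; β=-2, v≡10 (mod 23); (14|23)=-1, (10|23)=-1; sign (−1)^0·-1^-2·-1^-3 = -1.
(a,b)_3: α=7, u≡1; β=4, v≡2 (mod 3); (1|3)=+1, (2|3)=-1; sign (−1)^0·+1^4·-1^7 = -1.
(a,b)_41: α=4, u≡38; β=2, v≡35 (mod 41); (38|41)=-1, (35|41)=-1; sign (−1)^0·-1^2·-1^4 = +1.
(a,b)_13: α=-6, u≡9; β=-4, v≡11 (mod 13); (9|13)=+1, (11|13)=-1; sign (−1)^0·+1^-4·-1^-6 = +1.
(a,b)_∞: sgn(-69)=−, sgn(-265)=−, so -1.
(a,b)_5: α=2, u≡1; β=1, v≡3 (mod 5); (1|5)=+1, (3|5)=-1; sign (−1)^0·+1^1·-1^2 = +1.
(a,b)_19: α=-4, u≡11; β=-2, v≡7 (mod 19); (11|19)=+1, (7|19)=+1; sign (−1)^0·+1^-2·+1^-4 = +1.
(a,b)_7: α=-4, u≡4; β=-2, v≡2 (mod 7); (4|7)=+1, (2|7)=+1; sign (−1)^0·+1^-2·+1^-4 = +1.
(a,b)_53: α=2, u≡6; β=-1, v≡8 (mod 53); (6|53)=+1, (8|53)=-1; sign (−1)^0·+1^-1·-1^2 = +1.
|Ram(-69, -265)| = 4, even; anisotropic at {2, 3, 23, ∞}.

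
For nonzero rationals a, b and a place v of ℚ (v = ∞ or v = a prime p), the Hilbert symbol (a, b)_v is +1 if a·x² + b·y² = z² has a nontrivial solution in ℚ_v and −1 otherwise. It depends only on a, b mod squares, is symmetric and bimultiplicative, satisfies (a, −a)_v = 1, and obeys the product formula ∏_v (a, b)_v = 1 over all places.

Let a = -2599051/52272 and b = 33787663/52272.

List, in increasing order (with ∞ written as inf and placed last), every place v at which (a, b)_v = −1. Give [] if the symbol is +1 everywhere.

[7, 13]

(a, b) ≡ (-273, 21) mod (ℚ^×)²; places V = {2, 3, 7, 11, 13, ∞}.
(a,b)_3: α=-3, u≡2; β=-3, v≡1 (mod 3); (2|3)=-1, (1|3)=+1; sign (−1)^1·-1^-3·+1^-3 = +1.
(a,b)_13: α=5, u≡7; β=6, v≡6 (mod 13); (7|13)=-1, (6|13)=-1; sign (−1)^0·-1^6·-1^5 = -1.
(a,b)_11: α=-2, u≡6; β=-2, v≡10 (mod 11); (6|11)=-1, (10|11)=-1; sign (−1)^0·-1^-2·-1^-2 = +1.
(a,b)_2: α=-4, β=-4; u≡7, v≡5 (mod 8); ε(u)ε(v)=1·0, αω(v)=-4·1, βω(u)=-4·0; sum ≡ 0  ⇒  +1.
(a,b)_∞: sgn(-273)=−, sgn(21)=+, so +1.
(a,b)_7: α=1, u≡5; β=1, v≡5 (mod 7); (5|7)=-1, (5|7)=-1; sign (−1)^1·-1^1·-1^1 = -1.
(-273, 21 / ℚ) ramifies at {7, 13}: a division algebra.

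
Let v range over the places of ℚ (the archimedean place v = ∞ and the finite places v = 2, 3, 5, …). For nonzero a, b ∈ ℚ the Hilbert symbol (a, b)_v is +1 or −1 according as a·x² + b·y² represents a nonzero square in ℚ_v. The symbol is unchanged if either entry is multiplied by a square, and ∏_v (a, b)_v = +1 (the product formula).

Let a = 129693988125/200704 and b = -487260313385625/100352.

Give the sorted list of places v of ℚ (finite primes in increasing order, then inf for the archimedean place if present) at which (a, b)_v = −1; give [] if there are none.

[2, 13]

(a, b) ≡ (221, -34) mod (ℚ^×)²; places V = {2, 3, 5, 7, 13, 17, 19, ∞}.
(a,b)_17: α=3, u≡16; β=5, v≡9 (mod 17); (16|17)=+1, (9|17)=+1; sign (−1)^0·+1^5·+1^3 = +1.
(a,b)_5: α=4, u≡4; β=4, v≡4 (mod 5); (4|5)=+1, (4|5)=+1; sign (−1)^0·+1^4·+1^4 = +1.
(a,b)_3: α=2, u≡2; β=2, v≡2 (mod 3); (2|3)=-1, (2|3)=-1; sign (−1)^0·-1^2·-1^2 = +1.
(a,b)_∞: sgn(221)=+, sgn(-34)=−, so +1.
(a,b)_13: α=1, u≡4; β=2, v≡2 (mod 13); (4|13)=+1, (2|13)=-1; sign (−1)^0·+1^2·-1^1 = -1.
(a,b)_2: α=-12, β=-11; u≡5, v≡7 (mod 8); ε(u)ε(v)=0·1, αω(v)=-12·0, βω(u)=-11·1; sum ≡ 1  ⇒  -1.
(a,b)_19: α=2, u≡15; β=2, v≡17 (mod 19); (15|19)=-1, (17|19)=+1; sign (−1)^0·-1^2·+1^2 = +1.
(a,b)_7: α=-2, u≡2; β=-2, v≡1 (mod 7); (2|7)=+1, (1|7)=+1; sign (−1)^0·+1^-2·+1^-2 = +1.
Ram(221, -34) = {2, 13}; no ℚ_2-point on the conic.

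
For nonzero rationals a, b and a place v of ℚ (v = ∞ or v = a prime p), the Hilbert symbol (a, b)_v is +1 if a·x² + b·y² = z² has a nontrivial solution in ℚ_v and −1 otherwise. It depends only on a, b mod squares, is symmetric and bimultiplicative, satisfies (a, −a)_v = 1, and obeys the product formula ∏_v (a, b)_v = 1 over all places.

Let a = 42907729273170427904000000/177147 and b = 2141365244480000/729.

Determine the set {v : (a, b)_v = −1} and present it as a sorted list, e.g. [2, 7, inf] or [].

Mod squares: a ≡ 6783, b ≡ 2618. Check v ∈ {∞, 2, 3, 5, 7, 11, 17, 19}.
v=5: a=5^6·(≡3), b=5^4·(≡2) mod 5; (3|5)=-1, (2|5)=-1; (−1)^{6·4·2}·(-1)^4·(-1)^6 = +1.
v=3: a=3^-11·(≡2), b=3^-6·(≡2) mod 3; (2|3)=-1, (2|3)=-1; (−1)^{-11·-6·1}·(-1)^-6·(-1)^-11 = -1.
v=7: a=7^5·(≡6), b=7^3·(≡3) mod 7; (6|7)=-1, (3|7)=-1; (−1)^{5·3·3}·(-1)^3·(-1)^5 = -1.
v=2: v_2(a)=24, v_2(b)=9; units ≡ 7, 5 (mod 8); ε·ε+αω+βω = 1·0+24·1+9·0 ≡ 0  ⇒  (a,b)_2 = +1.
v=11: a=11^0·(≡6), b=11^1·(≡2) mod 11; (6|11)=-1, (2|11)=-1; (−1)^{0·1·5}·(-1)^1·(-1)^0 = -1.
v=∞: 6783 > 0 and 2618 > 0  ⇒  (a,b)_∞ = +1.
v=17: a=17^5·(≡13), b=17^3·(≡1) mod 17; (13|17)=+1, (1|17)=+1; (−1)^{5·3·8}·(+1)^3·(+1)^5 = +1.
v=19: a=19^3·(≡8), b=19^2·(≡2) mod 19; (8|19)=-1, (2|19)=-1; (−1)^{3·2·9}·(-1)^2·(-1)^3 = -1.
|Ram(6783, 2618)| = 4, even; anisotropic at {3, 7, 11, 19}.

[3, 7, 11, 19]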